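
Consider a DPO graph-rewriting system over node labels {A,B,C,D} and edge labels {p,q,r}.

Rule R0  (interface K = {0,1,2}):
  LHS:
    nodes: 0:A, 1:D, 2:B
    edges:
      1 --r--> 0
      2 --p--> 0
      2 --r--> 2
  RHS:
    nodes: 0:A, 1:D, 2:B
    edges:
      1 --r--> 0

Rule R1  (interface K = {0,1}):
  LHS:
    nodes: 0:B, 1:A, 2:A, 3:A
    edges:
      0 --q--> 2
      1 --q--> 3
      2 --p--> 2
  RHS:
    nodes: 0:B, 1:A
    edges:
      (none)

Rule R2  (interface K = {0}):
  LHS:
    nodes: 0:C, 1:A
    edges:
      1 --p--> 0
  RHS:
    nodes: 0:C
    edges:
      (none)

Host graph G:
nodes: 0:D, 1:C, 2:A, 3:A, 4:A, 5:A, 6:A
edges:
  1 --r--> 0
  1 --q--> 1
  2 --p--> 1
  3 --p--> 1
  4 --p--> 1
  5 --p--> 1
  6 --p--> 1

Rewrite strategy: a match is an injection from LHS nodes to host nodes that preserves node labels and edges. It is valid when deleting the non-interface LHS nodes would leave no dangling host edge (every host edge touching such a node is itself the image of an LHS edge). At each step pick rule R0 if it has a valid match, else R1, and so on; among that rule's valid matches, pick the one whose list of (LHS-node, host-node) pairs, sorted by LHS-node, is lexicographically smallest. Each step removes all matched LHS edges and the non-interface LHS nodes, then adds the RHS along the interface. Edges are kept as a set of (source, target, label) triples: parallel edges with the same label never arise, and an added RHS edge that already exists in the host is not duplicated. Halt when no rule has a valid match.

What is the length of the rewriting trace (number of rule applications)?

[0] host  ⇒  7 nodes, 7 edges  {1-r->0 1-q->1 2-p->1 3-p->1 4-p->1 5-p->1 6-p->1}
[1] R2 @ {0↦1, 1↦2}  ⇒  6 nodes, 6 edges  {1-r->0 1-q->1 3-p->1 4-p->1 5-p->1 6-p->1}
[2] R2 @ {0↦1, 1↦3}  ⇒  5 nodes, 5 edges  {1-r->0 1-q->1 4-p->1 5-p->1 6-p->1}
[3] R2 @ {0↦1, 1↦4}  ⇒  4 nodes, 4 edges  {1-r->0 1-q->1 5-p->1 6-p->1}
[4] R2 @ {0↦1, 1↦5}  ⇒  3 nodes, 3 edges  {1-r->0 1-q->1 6-p->1}
[5] R2 @ {0↦1, 1↦6}  ⇒  2 nodes, 2 edges  {1-r->0 1-q->1}
halt: no rule applies after step 5

Answer: 5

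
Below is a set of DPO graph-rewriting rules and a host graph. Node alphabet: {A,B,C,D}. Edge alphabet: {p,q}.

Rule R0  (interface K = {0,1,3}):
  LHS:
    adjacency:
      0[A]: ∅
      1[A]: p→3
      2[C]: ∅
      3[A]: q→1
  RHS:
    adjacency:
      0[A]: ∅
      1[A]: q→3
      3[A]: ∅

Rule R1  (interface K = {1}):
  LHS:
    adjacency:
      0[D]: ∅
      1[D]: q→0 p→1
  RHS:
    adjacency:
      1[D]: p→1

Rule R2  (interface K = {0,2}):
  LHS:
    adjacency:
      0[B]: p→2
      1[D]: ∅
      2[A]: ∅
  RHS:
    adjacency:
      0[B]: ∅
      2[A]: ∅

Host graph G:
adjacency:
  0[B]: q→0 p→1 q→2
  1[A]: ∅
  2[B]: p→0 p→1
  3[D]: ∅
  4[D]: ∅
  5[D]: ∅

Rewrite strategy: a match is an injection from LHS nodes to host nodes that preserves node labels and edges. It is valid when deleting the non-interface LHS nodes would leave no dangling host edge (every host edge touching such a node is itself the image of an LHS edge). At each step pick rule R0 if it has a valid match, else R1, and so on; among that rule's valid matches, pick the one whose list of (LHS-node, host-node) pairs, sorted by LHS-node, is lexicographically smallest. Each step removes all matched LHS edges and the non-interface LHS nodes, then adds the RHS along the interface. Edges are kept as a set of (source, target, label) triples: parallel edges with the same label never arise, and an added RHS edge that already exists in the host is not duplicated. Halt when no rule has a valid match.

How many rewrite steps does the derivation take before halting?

Answer: 2

Derivation:
initial: |V|=6 |E|=5  E = 0-q->0 0-p->1 0-q->2 2-p->0 2-p->1
step 1: apply R2 at {0↦0, 1↦3, 2↦1}  → |V|=5 |E|=4  E = 0-q->0 0-q->2 2-p->0 2-p->1
step 2: apply R2 at {0↦2, 1↦4, 2↦1}  → |V|=4 |E|=3  E = 0-q->0 0-q->2 2-p->0
normal form: no rule applies after step 2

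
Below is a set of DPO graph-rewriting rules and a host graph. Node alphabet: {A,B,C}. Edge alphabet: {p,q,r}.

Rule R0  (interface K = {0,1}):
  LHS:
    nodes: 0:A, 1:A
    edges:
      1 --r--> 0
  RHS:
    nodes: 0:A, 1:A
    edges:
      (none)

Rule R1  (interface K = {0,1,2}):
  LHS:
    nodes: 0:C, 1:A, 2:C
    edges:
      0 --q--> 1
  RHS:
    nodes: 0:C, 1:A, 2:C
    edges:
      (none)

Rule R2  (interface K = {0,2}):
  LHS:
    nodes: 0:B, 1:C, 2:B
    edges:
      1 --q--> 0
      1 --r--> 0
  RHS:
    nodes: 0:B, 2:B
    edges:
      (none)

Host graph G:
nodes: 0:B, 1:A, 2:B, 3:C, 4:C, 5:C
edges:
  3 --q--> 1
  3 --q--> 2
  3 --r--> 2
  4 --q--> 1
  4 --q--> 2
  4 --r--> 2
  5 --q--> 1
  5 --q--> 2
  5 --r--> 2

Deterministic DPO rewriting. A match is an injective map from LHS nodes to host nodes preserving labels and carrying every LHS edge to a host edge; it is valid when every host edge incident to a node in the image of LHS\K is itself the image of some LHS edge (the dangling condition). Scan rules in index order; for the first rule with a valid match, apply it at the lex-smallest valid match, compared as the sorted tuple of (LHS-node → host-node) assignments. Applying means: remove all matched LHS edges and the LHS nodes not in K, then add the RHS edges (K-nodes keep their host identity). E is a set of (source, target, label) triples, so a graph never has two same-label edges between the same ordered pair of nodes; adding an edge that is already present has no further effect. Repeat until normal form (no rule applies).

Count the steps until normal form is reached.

Answer: 6

Steps:
[0] host  ⇒  6 nodes, 9 edges  {3-q->1 3-q->2 3-r->2 4-q->1 4-q->2 4-r->2 5-q->1 5-q->2 5-r->2}
[1] R1 @ {0↦3, 1↦1, 2↦4}  ⇒  6 nodes, 8 edges  {3-q->2 3-r->2 4-q->1 4-q->2 4-r->2 5-q->1 5-q->2 5-r->2}
[2] R1 @ {0↦4, 1↦1, 2↦3}  ⇒  6 nodes, 7 edges  {3-q->2 3-r->2 4-q->2 4-r->2 5-q->1 5-q->2 5-r->2}
[3] R1 @ {0↦5, 1↦1, 2↦3}  ⇒  6 nodes, 6 edges  {3-q->2 3-r->2 4-q->2 4-r->2 5-q->2 5-r->2}
[4] R2 @ {0↦2, 1↦3, 2↦0}  ⇒  5 nodes, 4 edges  {4-q->2 4-r->2 5-q->2 5-r->2}
[5] R2 @ {0↦2, 1↦4, 2↦0}  ⇒  4 nodes, 2 edges  {5-q->2 5-r->2}
[6] R2 @ {0↦2, 1↦5, 2↦0}  ⇒  3 nodes, 0 edges  {∅}
final graph: no rule applies after step 6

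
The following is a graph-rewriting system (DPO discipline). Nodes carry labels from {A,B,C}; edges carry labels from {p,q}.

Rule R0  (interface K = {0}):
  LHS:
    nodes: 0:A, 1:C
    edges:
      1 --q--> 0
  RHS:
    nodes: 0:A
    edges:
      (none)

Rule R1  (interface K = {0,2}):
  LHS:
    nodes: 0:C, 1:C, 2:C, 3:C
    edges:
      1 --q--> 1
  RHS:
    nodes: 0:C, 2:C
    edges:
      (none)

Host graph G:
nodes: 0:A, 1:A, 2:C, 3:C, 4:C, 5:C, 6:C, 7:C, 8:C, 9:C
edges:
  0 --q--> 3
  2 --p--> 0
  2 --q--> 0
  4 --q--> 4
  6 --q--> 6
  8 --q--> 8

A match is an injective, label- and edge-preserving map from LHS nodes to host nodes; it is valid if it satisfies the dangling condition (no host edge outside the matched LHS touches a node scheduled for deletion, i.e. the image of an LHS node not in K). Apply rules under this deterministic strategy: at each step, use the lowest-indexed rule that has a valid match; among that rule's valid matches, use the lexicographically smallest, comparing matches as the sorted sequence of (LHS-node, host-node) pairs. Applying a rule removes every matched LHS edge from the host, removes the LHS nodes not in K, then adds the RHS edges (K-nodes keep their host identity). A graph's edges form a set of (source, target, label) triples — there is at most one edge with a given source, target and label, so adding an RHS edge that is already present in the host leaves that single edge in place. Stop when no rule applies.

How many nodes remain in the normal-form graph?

Answer: 4

Derivation:
start.  V:10 E:6  edges: 0-q->3 2-p->0 2-q->0 4-q->4 6-q->6 8-q->8
1. fire R1 via {0↦2, 1↦4, 2↦3, 3↦5}  →  V:8 E:5  edges: 0-q->3 2-p->0 2-q->0 6-q->6 8-q->8
2. fire R1 via {0↦2, 1↦6, 2↦3, 3↦7}  →  V:6 E:4  edges: 0-q->3 2-p->0 2-q->0 8-q->8
3. fire R1 via {0↦2, 1↦8, 2↦3, 3↦9}  →  V:4 E:3  edges: 0-q->3 2-p->0 2-q->0
halt: no rule applies after step 3
NF nodes: {0:A, 1:A, 2:C, 3:C}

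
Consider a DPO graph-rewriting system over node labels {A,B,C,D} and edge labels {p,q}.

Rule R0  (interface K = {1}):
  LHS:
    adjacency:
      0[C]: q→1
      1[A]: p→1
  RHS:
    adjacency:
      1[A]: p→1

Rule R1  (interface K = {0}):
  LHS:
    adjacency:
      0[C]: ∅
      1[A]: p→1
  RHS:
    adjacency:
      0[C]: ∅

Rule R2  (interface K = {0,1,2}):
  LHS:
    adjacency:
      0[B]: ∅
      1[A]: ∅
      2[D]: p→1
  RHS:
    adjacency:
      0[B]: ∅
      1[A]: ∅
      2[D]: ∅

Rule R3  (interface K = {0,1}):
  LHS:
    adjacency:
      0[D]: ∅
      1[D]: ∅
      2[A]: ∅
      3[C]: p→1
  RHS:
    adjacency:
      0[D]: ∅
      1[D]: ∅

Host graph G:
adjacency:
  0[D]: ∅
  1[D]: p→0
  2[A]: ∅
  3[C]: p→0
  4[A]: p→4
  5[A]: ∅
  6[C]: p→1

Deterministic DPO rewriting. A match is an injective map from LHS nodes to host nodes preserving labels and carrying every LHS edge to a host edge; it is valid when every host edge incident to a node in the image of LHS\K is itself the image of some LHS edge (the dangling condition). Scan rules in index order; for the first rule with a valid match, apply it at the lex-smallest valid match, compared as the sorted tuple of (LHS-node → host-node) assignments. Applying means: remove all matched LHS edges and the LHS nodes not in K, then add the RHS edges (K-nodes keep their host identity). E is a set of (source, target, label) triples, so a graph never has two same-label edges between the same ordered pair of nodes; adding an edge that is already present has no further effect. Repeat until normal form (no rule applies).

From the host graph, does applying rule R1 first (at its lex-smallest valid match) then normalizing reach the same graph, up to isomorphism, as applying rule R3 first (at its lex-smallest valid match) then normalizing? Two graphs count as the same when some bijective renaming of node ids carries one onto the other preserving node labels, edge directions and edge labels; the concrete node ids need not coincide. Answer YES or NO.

branch R1-first: apply at {0↦3, 1↦4} → |E|=3, then 2 more step(s) → NF |V|=2 |E|=1 V={0:D, 1:D} E=1-p->0
branch R3-first: apply at {0↦0, 1↦1, 2↦2, 3↦6} → |E|=3, then 2 more step(s) → NF |V|=2 |E|=1 V={0:D, 1:D} E=1-p->0
graphs isomorphic (equal up to label-preserving node renaming)

Answer: YES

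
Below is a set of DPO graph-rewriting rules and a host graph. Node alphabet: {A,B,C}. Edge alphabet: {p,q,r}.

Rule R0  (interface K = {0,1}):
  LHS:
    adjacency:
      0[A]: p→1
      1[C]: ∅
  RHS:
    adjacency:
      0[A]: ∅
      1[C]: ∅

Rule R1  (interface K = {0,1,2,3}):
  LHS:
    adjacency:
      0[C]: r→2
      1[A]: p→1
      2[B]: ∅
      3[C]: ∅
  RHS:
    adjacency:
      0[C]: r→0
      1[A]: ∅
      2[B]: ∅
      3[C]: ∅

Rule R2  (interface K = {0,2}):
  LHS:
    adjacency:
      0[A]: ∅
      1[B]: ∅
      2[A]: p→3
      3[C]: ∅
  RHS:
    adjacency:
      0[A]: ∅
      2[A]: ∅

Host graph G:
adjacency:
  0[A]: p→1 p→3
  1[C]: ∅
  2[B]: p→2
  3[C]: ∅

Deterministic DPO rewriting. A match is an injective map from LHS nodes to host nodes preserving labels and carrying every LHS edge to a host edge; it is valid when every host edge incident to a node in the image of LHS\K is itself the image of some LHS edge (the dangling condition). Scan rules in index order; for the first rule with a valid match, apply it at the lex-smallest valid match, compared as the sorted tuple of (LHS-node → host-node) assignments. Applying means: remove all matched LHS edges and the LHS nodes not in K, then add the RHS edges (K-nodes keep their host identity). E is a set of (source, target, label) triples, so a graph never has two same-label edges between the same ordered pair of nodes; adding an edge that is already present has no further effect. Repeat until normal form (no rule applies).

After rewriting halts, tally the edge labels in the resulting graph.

start.  V:4 E:3  edges: 0-p->1 0-p->3 2-p->2
1. fire R0 via {0↦0, 1↦1}  →  V:4 E:2  edges: 0-p->3 2-p->2
2. fire R0 via {0↦0, 1↦3}  →  V:4 E:1  edges: 2-p->2
normal form: no rule applies after step 2
NF edges: [(2, 2, 'p')]

Answer: p:1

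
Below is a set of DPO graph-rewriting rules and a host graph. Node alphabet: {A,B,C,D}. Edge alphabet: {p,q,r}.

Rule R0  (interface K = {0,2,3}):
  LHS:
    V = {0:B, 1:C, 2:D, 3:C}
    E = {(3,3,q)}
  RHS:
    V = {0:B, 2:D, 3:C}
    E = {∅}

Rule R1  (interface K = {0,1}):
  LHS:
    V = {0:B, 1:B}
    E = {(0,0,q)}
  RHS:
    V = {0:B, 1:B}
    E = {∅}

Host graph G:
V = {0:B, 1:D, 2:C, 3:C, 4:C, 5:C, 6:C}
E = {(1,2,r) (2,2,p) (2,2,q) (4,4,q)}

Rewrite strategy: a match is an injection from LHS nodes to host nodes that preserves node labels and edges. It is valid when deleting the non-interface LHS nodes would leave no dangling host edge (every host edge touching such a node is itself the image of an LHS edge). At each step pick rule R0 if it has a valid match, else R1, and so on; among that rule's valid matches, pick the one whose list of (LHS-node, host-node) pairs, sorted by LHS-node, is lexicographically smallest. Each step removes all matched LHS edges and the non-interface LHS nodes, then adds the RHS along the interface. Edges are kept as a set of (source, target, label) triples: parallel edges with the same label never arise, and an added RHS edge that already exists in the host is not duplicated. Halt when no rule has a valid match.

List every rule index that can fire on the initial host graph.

Answer: [R0]

Derivation:
R0: 6 valid matches — {0↦0, 1↦3, 2↦1, 3↦2}, {0↦0, 1↦3, 2↦1, 3↦4}, {0↦0, 1↦5, 2↦1, 3↦2} (+3 more)
R1: no valid match — LHS pattern not found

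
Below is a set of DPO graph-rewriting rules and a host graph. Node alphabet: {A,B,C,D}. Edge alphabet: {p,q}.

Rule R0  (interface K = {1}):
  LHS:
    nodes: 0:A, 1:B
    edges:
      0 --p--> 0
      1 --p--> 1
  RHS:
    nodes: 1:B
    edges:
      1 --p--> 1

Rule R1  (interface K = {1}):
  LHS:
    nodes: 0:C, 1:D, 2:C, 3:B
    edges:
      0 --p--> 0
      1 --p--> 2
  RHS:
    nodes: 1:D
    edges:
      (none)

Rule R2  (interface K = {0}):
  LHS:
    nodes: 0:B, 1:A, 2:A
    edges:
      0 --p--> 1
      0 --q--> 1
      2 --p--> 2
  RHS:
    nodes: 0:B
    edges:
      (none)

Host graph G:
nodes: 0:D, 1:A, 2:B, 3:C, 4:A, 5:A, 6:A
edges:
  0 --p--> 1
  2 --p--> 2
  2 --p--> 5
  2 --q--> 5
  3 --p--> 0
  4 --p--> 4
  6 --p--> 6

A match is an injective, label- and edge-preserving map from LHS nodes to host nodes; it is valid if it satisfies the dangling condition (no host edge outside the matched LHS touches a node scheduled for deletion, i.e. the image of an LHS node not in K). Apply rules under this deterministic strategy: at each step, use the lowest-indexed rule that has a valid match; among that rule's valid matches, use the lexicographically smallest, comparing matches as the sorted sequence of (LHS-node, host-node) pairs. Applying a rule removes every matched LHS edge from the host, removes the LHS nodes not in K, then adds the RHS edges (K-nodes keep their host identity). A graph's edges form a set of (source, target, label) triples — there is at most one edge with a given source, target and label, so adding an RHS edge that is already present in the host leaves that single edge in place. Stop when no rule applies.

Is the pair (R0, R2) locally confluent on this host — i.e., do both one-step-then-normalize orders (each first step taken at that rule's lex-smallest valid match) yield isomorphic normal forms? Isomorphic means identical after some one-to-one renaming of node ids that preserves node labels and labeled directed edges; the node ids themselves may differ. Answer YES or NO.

branch R0-first: apply at {0↦4, 1↦2} → |E|=6, then 1 more step(s) → NF |V|=5 |E|=5 V={0:D, 1:A, 2:B, 3:C, 5:A} E=0-p->1 2-p->2 2-p->5 2-q->5 3-p->0
branch R2-first: apply at {0↦2, 1↦5, 2↦4} → |E|=4, then 1 more step(s) → NF |V|=4 |E|=3 V={0:D, 1:A, 2:B, 3:C} E=0-p->1 2-p->2 3-p->0
graphs not isomorphic

Answer: NO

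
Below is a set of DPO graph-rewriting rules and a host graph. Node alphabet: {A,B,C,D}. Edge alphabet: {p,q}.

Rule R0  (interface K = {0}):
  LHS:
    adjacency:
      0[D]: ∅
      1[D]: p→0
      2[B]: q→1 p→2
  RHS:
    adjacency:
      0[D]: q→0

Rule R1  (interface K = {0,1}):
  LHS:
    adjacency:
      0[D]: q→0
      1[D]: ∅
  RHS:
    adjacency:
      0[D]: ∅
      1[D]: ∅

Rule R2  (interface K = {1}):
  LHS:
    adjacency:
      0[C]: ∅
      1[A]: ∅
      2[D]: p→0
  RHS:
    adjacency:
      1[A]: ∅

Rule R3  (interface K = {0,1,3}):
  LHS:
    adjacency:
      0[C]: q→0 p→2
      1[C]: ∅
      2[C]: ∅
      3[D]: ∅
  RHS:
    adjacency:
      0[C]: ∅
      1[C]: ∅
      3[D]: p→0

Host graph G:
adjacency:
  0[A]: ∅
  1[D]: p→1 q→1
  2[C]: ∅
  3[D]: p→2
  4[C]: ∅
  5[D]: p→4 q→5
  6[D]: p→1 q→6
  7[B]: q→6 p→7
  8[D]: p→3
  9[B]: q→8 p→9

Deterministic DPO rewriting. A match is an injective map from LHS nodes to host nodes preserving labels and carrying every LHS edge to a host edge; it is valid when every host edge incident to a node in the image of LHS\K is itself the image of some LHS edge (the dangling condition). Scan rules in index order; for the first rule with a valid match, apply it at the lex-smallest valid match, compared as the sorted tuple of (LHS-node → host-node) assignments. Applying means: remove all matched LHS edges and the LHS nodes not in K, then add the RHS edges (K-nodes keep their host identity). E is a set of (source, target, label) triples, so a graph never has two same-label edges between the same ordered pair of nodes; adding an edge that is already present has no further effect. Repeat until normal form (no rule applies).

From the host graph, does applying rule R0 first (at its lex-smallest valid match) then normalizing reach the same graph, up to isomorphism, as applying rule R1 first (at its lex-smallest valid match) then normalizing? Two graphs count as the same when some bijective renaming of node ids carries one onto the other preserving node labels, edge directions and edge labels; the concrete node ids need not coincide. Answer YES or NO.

Answer: YES

Rewrite trace:
branch R0-first: apply at {0↦3, 1↦8, 2↦9} → |E|=10, then 8 more step(s) → NF |V|=2 |E|=1 V={0:A, 1:D} E=1-p->1
branch R1-first: apply at {0↦1, 1↦3} → |E|=11, then 8 more step(s) → NF |V|=2 |E|=1 V={0:A, 1:D} E=1-p->1
graphs isomorphic (equal up to label-preserving node renaming)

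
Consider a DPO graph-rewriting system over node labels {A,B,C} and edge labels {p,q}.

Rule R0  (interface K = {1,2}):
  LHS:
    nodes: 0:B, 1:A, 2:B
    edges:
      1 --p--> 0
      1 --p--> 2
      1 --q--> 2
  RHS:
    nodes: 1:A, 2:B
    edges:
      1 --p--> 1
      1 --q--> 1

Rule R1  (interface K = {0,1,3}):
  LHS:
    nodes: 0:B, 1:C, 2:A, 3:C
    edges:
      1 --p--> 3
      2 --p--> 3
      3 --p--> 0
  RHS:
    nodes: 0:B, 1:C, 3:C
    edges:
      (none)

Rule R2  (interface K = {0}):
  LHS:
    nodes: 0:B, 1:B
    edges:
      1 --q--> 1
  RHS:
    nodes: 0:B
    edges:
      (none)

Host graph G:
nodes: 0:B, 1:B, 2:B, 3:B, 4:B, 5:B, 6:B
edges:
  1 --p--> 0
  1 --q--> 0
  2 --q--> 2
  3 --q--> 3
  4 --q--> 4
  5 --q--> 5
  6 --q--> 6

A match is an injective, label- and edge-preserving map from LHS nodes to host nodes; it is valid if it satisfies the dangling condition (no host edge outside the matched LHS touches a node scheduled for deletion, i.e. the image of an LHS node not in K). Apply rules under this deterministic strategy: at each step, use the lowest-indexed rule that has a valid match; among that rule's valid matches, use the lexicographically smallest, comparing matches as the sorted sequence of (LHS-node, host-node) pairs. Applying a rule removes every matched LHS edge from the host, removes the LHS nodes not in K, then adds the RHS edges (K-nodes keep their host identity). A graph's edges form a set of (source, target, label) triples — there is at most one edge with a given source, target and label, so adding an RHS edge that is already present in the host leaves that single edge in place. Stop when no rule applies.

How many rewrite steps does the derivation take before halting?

Answer: 5

Rewrite trace:
[0] host  ⇒  7 nodes, 7 edges  {1-p->0 1-q->0 2-q->2 3-q->3 4-q->4 5-q->5 6-q->6}
[1] R2 @ {0↦0, 1↦2}  ⇒  6 nodes, 6 edges  {1-p->0 1-q->0 3-q->3 4-q->4 5-q->5 6-q->6}
[2] R2 @ {0↦0, 1↦3}  ⇒  5 nodes, 5 edges  {1-p->0 1-q->0 4-q->4 5-q->5 6-q->6}
[3] R2 @ {0↦0, 1↦4}  ⇒  4 nodes, 4 edges  {1-p->0 1-q->0 5-q->5 6-q->6}
[4] R2 @ {0↦0, 1↦5}  ⇒  3 nodes, 3 edges  {1-p->0 1-q->0 6-q->6}
[5] R2 @ {0↦0, 1↦6}  ⇒  2 nodes, 2 edges  {1-p->0 1-q->0}
halt: no rule applies after step 5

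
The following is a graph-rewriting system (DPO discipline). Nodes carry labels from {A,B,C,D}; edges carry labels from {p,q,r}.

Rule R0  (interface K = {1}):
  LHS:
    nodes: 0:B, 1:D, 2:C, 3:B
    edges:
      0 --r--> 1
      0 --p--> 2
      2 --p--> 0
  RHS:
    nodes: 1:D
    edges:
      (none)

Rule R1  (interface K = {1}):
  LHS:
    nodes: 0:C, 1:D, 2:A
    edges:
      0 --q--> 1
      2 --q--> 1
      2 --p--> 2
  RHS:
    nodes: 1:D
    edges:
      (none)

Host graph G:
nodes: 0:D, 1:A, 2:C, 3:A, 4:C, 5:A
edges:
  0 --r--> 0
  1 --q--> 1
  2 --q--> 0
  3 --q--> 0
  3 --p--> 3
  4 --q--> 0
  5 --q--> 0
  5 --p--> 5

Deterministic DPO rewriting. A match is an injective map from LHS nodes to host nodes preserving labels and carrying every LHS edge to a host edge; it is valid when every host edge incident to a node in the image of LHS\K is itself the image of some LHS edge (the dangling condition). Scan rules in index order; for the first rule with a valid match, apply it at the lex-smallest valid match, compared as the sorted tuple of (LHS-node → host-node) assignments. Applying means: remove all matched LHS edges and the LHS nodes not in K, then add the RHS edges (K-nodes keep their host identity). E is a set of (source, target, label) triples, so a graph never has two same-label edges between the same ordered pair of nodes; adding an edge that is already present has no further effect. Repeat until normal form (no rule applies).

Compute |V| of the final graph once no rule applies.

Answer: 2

Rewrite trace:
start.  V:6 E:8  edges: 0-r->0 1-q->1 2-q->0 3-q->0 3-p->3 4-q->0 5-q->0 5-p->5
1. fire R1 via {0↦2, 1↦0, 2↦3}  →  V:4 E:5  edges: 0-r->0 1-q->1 4-q->0 5-q->0 5-p->5
2. fire R1 via {0↦4, 1↦0, 2↦5}  →  V:2 E:2  edges: 0-r->0 1-q->1
final graph: no rule applies after step 2
NF nodes: {0:D, 1:A}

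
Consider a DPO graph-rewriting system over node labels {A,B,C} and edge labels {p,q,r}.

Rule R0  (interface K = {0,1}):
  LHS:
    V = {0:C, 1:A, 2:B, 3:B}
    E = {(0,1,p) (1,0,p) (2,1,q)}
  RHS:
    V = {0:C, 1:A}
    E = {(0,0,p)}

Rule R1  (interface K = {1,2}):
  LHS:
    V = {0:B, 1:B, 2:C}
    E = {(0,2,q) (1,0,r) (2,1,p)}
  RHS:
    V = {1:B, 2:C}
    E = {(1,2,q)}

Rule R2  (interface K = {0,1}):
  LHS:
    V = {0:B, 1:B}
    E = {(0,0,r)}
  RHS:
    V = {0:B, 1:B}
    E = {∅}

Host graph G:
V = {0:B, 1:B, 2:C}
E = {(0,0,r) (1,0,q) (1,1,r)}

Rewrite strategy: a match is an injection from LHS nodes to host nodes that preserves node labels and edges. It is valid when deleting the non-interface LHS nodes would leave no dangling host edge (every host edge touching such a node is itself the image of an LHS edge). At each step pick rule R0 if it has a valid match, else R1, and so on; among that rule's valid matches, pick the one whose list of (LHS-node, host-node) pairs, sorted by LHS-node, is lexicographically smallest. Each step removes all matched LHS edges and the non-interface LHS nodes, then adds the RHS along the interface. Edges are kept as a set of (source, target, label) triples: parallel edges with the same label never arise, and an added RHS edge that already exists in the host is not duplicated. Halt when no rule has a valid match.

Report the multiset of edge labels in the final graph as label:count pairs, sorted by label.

Answer: q:1

Rewrite trace:
initial: |V|=3 |E|=3  E = 0-r->0 1-q->0 1-r->1
step 1: apply R2 at {0↦0, 1↦1}  → |V|=3 |E|=2  E = 1-q->0 1-r->1
step 2: apply R2 at {0↦1, 1↦0}  → |V|=3 |E|=1  E = 1-q->0
normal form: no rule applies after step 2
NF edges: [(1, 0, 'q')]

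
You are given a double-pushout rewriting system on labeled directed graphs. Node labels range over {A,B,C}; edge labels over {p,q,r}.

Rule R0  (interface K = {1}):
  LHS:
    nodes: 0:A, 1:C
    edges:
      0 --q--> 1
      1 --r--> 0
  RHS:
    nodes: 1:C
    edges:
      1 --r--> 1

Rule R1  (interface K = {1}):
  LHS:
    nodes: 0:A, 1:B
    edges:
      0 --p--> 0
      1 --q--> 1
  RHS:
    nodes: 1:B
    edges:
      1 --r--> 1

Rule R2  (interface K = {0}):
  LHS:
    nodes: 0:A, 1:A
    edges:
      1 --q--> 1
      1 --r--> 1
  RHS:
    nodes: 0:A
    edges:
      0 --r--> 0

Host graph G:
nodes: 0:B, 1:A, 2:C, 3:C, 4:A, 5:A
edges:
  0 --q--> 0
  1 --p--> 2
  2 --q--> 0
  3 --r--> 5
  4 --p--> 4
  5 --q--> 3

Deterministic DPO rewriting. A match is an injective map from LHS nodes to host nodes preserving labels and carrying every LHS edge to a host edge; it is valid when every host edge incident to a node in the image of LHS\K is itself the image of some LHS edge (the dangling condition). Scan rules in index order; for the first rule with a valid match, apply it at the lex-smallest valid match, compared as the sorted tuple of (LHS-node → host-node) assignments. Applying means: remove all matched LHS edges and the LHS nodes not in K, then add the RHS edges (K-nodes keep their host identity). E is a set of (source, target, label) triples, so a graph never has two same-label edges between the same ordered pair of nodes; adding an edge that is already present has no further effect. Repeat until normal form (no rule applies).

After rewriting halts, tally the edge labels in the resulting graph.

start.  V:6 E:6  edges: 0-q->0 1-p->2 2-q->0 3-r->5 4-p->4 5-q->3
1. fire R0 via {0↦5, 1↦3}  →  V:5 E:5  edges: 0-q->0 1-p->2 2-q->0 3-r->3 4-p->4
2. fire R1 via {0↦4, 1↦0}  →  V:4 E:4  edges: 0-r->0 1-p->2 2-q->0 3-r->3
normal form: no rule applies after step 2
NF edges: [(0, 0, 'r'), (1, 2, 'p'), (2, 0, 'q'), (3, 3, 'r')]

Answer: p:1 q:1 r:2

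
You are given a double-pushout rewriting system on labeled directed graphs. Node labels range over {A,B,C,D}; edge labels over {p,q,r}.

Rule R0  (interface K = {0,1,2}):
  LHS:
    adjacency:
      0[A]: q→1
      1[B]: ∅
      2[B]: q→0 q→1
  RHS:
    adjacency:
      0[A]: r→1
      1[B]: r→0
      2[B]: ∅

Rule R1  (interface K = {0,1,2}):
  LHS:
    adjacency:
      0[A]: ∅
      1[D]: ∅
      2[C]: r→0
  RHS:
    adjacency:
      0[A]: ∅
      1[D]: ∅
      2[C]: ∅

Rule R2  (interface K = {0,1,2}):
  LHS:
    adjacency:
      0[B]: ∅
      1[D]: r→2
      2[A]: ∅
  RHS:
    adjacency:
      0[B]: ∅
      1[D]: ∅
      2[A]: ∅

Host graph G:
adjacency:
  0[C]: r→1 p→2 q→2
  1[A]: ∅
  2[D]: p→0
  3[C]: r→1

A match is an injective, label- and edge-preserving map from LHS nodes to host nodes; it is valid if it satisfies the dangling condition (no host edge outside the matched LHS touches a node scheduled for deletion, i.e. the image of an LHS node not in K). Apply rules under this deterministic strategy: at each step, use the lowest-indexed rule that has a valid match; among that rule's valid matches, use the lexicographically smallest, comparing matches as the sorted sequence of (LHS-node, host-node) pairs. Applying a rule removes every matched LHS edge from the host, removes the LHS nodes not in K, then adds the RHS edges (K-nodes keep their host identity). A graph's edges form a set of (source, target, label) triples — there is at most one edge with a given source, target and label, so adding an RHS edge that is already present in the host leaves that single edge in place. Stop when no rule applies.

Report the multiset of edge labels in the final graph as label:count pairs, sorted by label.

[0] host  ⇒  4 nodes, 5 edges  {0-r->1 0-p->2 0-q->2 2-p->0 3-r->1}
[1] R1 @ {0↦1, 1↦2, 2↦0}  ⇒  4 nodes, 4 edges  {0-p->2 0-q->2 2-p->0 3-r->1}
[2] R1 @ {0↦1, 1↦2, 2↦3}  ⇒  4 nodes, 3 edges  {0-p->2 0-q->2 2-p->0}
normal form: no rule applies after step 2
NF edges: [(0, 2, 'p'), (0, 2, 'q'), (2, 0, 'p')]

Answer: p:2 q:1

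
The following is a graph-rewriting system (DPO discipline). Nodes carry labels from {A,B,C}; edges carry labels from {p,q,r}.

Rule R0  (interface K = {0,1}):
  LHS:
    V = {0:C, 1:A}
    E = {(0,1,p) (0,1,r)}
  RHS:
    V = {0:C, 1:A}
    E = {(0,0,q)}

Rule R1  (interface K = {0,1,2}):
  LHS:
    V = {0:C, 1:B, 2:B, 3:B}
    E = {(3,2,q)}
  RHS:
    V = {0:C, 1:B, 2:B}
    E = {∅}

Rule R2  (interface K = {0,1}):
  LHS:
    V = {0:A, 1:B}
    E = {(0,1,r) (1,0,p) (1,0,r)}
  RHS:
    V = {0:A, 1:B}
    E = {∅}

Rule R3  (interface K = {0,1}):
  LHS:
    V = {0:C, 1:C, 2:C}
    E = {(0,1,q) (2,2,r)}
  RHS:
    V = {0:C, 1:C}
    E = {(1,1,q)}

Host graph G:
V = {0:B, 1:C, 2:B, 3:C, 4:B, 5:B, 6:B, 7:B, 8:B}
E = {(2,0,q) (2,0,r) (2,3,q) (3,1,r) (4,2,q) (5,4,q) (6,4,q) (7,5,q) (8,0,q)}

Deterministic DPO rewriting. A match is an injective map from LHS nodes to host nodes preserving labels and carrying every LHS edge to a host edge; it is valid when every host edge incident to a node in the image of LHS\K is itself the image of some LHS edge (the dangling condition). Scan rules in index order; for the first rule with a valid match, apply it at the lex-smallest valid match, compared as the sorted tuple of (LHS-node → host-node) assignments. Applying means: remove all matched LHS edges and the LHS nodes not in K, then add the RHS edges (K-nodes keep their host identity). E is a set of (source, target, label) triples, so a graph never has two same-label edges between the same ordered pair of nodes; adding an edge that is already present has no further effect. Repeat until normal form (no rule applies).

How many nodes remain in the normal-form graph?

Answer: 4

Derivation:
start.  V:9 E:9  edges: 2-q->0 2-r->0 2-q->3 3-r->1 4-q->2 5-q->4 6-q->4 7-q->5 8-q->0
1. fire R1 via {0↦1, 1↦0, 2↦4, 3↦6}  →  V:8 E:8  edges: 2-q->0 2-r->0 2-q->3 3-r->1 4-q->2 5-q->4 7-q->5 8-q->0
2. fire R1 via {0↦1, 1↦0, 2↦5, 3↦7}  →  V:7 E:7  edges: 2-q->0 2-r->0 2-q->3 3-r->1 4-q->2 5-q->4 8-q->0
3. fire R1 via {0↦1, 1↦0, 2↦4, 3↦5}  →  V:6 E:6  edges: 2-q->0 2-r->0 2-q->3 3-r->1 4-q->2 8-q->0
4. fire R1 via {0↦1, 1↦0, 2↦2, 3↦4}  →  V:5 E:5  edges: 2-q->0 2-r->0 2-q->3 3-r->1 8-q->0
5. fire R1 via {0↦1, 1↦2, 2↦0, 3↦8}  →  V:4 E:4  edges: 2-q->0 2-r->0 2-q->3 3-r->1
final graph: no rule applies after step 5
NF nodes: {0:B, 1:C, 2:B, 3:C}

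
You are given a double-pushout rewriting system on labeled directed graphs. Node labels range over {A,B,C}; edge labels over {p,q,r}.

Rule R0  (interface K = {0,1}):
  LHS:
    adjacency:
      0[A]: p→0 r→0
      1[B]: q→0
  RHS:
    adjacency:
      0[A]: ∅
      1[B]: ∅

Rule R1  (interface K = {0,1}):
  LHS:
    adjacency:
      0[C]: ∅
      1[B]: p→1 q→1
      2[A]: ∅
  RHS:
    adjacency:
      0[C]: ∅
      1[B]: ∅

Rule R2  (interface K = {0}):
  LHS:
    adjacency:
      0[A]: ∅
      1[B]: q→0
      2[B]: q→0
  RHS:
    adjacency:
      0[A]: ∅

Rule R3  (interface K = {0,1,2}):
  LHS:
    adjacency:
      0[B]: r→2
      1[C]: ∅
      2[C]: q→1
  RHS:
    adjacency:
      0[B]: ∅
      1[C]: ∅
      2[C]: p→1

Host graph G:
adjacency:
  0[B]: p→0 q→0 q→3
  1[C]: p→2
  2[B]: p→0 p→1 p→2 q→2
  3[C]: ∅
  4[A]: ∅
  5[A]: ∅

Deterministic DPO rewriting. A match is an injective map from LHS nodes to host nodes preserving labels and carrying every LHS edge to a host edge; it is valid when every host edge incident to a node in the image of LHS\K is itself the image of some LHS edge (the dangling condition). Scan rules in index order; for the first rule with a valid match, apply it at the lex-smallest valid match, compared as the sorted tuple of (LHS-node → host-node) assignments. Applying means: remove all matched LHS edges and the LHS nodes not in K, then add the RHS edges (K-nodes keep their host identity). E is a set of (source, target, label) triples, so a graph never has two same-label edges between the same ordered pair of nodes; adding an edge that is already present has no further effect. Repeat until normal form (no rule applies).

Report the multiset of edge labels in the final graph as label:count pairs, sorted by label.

start.  V:6 E:8  edges: 0-p->0 0-q->0 0-q->3 1-p->2 2-p->0 2-p->1 2-p->2 2-q->2
1. fire R1 via {0↦1, 1↦0, 2↦4}  →  V:5 E:6  edges: 0-q->3 1-p->2 2-p->0 2-p->1 2-p->2 2-q->2
2. fire R1 via {0↦1, 1↦2, 2↦5}  →  V:4 E:4  edges: 0-q->3 1-p->2 2-p->0 2-p->1
final graph: no rule applies after step 2
NF edges: [(0, 3, 'q'), (1, 2, 'p'), (2, 0, 'p'), (2, 1, 'p')]

Answer: p:3 q:1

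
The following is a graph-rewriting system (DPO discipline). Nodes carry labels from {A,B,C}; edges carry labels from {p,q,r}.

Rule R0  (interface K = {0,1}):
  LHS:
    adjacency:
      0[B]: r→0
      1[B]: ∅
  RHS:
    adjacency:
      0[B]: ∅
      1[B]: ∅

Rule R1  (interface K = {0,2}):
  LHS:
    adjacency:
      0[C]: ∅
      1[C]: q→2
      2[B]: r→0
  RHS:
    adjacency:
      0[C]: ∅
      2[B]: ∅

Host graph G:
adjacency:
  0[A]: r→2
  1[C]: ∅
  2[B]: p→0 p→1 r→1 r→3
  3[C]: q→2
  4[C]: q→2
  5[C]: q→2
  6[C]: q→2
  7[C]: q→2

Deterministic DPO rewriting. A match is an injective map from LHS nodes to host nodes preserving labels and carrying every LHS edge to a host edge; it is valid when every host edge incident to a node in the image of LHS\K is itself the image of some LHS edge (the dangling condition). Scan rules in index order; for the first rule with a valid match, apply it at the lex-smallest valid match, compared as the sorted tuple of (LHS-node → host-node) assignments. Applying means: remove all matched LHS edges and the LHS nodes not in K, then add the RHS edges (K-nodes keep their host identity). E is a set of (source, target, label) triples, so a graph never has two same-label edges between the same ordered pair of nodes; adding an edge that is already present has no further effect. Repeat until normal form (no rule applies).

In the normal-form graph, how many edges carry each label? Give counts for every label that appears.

initial: |V|=8 |E|=10  E = 0-r->2 2-p->0 2-p->1 2-r->1 2-r->3 3-q->2 4-q->2 5-q->2 6-q->2 7-q->2
step 1: apply R1 at {0↦1, 1↦4, 2↦2}  → |V|=7 |E|=8  E = 0-r->2 2-p->0 2-p->1 2-r->3 3-q->2 5-q->2 6-q->2 7-q->2
step 2: apply R1 at {0↦3, 1↦5, 2↦2}  → |V|=6 |E|=6  E = 0-r->2 2-p->0 2-p->1 3-q->2 6-q->2 7-q->2
final graph: no rule applies after step 2
NF edges: [(0, 2, 'r'), (2, 0, 'p'), (2, 1, 'p'), (3, 2, 'q'), (6, 2, 'q'), (7, 2, 'q')]

Answer: p:2 q:3 r:1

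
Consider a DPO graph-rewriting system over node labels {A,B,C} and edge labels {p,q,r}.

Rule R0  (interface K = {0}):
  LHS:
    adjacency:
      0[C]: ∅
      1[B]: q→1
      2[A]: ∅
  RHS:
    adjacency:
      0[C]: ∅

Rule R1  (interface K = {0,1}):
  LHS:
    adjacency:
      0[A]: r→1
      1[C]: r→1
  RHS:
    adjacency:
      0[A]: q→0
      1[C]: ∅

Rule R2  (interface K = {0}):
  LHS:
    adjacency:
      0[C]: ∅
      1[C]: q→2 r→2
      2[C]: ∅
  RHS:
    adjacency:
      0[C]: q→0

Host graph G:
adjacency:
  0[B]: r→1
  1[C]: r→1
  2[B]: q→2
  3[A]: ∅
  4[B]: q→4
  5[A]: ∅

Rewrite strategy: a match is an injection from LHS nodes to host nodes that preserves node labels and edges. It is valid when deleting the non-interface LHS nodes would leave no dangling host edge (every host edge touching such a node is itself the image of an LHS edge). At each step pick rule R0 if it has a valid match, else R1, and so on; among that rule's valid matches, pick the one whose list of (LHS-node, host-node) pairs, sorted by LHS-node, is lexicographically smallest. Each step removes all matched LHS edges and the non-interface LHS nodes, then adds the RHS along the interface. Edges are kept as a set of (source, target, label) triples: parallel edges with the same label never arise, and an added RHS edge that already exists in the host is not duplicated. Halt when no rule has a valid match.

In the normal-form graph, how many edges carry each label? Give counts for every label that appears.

[0] host  ⇒  6 nodes, 4 edges  {0-r->1 1-r->1 2-q->2 4-q->4}
[1] R0 @ {0↦1, 1↦2, 2↦3}  ⇒  4 nodes, 3 edges  {0-r->1 1-r->1 4-q->4}
[2] R0 @ {0↦1, 1↦4, 2↦5}  ⇒  2 nodes, 2 edges  {0-r->1 1-r->1}
normal form: no rule applies after step 2
NF edges: [(0, 1, 'r'), (1, 1, 'r')]

Answer: r:2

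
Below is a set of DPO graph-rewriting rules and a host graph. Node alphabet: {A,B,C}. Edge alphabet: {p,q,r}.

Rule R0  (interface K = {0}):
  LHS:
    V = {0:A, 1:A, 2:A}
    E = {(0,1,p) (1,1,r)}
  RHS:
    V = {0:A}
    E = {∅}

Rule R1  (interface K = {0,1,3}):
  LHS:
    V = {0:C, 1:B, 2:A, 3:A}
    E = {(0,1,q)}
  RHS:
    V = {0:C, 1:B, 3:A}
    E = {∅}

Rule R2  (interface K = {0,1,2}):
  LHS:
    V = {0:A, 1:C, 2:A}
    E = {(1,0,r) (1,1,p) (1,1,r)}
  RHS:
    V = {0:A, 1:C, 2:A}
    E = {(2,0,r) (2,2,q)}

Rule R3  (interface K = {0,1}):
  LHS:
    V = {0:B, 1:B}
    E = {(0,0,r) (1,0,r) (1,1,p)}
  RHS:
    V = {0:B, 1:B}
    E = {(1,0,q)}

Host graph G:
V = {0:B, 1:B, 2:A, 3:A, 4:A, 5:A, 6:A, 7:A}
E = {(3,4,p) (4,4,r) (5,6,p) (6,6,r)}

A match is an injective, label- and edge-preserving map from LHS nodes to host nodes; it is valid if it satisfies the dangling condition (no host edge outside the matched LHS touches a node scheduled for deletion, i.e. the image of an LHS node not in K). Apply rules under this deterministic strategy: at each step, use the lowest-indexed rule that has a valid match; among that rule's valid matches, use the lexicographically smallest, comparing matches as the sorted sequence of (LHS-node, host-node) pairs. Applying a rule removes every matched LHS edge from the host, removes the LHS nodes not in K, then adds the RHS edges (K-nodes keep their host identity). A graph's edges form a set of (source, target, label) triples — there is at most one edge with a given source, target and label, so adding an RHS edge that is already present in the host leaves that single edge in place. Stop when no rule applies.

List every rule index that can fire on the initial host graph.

R0: 4 valid matches — {0↦3, 1↦4, 2↦2}, {0↦3, 1↦4, 2↦7}, {0↦5, 1↦6, 2↦2} (+1 more)
R1: no valid match — LHS pattern not found
R2: no valid match — LHS pattern not found
R3: no valid match — LHS pattern not found

Answer: [R0]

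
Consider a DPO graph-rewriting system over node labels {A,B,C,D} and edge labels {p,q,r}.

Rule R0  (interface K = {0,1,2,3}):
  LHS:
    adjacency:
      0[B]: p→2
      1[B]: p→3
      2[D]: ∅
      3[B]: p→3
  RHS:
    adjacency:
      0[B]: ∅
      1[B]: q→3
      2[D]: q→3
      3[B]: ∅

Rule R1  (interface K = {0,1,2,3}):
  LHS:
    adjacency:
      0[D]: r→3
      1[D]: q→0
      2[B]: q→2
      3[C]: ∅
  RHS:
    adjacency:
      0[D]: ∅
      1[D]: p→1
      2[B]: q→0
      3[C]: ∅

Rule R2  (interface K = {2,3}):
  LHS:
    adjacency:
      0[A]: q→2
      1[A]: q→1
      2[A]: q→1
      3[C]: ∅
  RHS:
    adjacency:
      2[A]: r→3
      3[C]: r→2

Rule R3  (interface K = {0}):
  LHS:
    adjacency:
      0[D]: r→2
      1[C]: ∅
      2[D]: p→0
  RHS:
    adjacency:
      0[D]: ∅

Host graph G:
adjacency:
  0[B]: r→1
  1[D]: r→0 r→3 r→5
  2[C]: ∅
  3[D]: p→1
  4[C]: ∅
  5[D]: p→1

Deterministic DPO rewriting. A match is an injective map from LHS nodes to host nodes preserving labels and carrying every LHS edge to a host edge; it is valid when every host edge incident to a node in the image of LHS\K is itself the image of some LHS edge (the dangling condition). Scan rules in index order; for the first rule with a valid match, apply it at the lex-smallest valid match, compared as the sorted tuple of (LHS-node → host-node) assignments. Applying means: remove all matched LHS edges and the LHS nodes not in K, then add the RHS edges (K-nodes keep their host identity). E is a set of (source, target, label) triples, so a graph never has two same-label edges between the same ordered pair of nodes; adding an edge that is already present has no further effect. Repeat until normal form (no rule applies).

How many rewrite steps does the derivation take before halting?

initial: |V|=6 |E|=6  E = 0-r->1 1-r->0 1-r->3 1-r->5 3-p->1 5-p->1
step 1: apply R3 at {0↦1, 1↦2, 2↦3}  → |V|=4 |E|=4  E = 0-r->1 1-r->0 1-r->5 5-p->1
step 2: apply R3 at {0↦1, 1↦4, 2↦5}  → |V|=2 |E|=2  E = 0-r->1 1-r->0
normal form: no rule applies after step 2

Answer: 2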